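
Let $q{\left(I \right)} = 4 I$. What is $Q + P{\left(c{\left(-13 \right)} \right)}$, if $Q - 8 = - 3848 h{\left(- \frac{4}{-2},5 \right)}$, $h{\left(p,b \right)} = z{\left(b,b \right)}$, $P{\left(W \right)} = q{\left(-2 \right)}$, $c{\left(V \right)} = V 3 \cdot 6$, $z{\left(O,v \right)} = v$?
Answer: $-19240$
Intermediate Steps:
$c{\left(V \right)} = 18 V$ ($c{\left(V \right)} = 3 V 6 = 18 V$)
$P{\left(W \right)} = -8$ ($P{\left(W \right)} = 4 \left(-2\right) = -8$)
$h{\left(p,b \right)} = b$
$Q = -19232$ ($Q = 8 - 19240 = -19232$)
$Q + P{\left(c{\left(-13 \right)} \right)} = -19232 - 8 = -19240$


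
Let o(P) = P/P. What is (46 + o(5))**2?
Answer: 2209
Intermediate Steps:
o(P) = 1
(46 + o(5))**2 = (46 + 1)**2 = 47**2 = 2209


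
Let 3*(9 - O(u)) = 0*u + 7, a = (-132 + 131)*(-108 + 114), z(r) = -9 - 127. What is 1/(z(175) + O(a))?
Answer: -3/388 ≈ -0.0077320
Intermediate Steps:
z(r) = -136
a = -6 (a = -1*6 = -6)
O(u) = 20/3 (O(u) = 9 - (0*u + 7)/3 = 9 - (0 + 7)/3 = 9 - ⅓*7 = 9 - 7/3 = 20/3)
1/(z(175) + O(a)) = 1/(-136 + 20/3) = 1/(-388/3) = -3/388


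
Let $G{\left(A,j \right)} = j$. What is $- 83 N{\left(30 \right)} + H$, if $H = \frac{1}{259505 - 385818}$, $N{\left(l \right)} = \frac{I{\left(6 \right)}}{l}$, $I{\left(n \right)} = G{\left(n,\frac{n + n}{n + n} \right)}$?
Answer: $- \frac{10484009}{3789390} \approx -2.7667$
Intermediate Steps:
$I{\left(n \right)} = 1$ ($I{\left(n \right)} = \frac{n + n}{n + n} = \frac{2 n}{2 n} = 2 n \frac{1}{2 n} = 1$)
$N{\left(l \right)} = \frac{1}{l}$ ($N{\left(l \right)} = 1 \frac{1}{l} = \frac{1}{l}$)
$H = - \frac{1}{126313}$ ($H = \frac{1}{-126313} = - \frac{1}{126313} \approx -7.9168 \cdot 10^{-6}$)
$- 83 N{\left(30 \right)} + H = - \frac{83}{30} - \frac{1}{126313} = - \frac{10484009}{3789390}$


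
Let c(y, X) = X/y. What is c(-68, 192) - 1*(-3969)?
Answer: 67425/17 ≈ 3966.2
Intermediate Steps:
c(-68, 192) - 1*(-3969) = 192/(-68) - 1*(-3969) = 192*(-1/68) + 3969 = -48/17 + 3969 = 67425/17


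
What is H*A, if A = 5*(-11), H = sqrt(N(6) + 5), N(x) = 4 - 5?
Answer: -110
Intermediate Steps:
N(x) = -1
H = 2 (H = sqrt(-1 + 5) = sqrt(4) = 2)
A = -55
H*A = 2*(-55) = -110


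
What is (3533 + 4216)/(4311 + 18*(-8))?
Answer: 861/463 ≈ 1.8596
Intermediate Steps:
(3533 + 4216)/(4311 + 18*(-8)) = 7749/(4311 - 144) = 7749/4167 = 7749*(1/4167) = 861/463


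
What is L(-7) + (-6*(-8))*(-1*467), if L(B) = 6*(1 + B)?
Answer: -22452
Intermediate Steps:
L(B) = 6 + 6*B
L(-7) + (-6*(-8))*(-1*467) = (6 + 6*(-7)) + (-6*(-8))*(-1*467) = (6 - 42) + 48*(-467) = -36 - 22416 = -22452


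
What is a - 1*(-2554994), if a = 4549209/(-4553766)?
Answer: 79148573185/30978 ≈ 2.5550e+6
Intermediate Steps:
a = -30947/30978 (a = 4549209*(-1/4553766) = -30947/30978 ≈ -0.99900)
a - 1*(-2554994) = -30947/30978 - 1*(-2554994) = -30947/30978 + 2554994 = 79148573185/30978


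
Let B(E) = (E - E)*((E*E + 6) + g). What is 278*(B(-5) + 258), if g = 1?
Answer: 71724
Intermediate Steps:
B(E) = 0 (B(E) = (E - E)*((E*E + 6) + 1) = 0*((E² + 6) + 1) = 0*((6 + E²) + 1) = 0*(7 + E²) = 0)
278*(B(-5) + 258) = 278*(0 + 258) = 278*258 = 71724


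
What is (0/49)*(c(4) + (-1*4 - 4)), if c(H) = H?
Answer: 0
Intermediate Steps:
(0/49)*(c(4) + (-1*4 - 4)) = (0/49)*(4 + (-1*4 - 4)) = (0*(1/49))*(4 + (-4 - 4)) = 0*(4 - 8) = 0*(-4) = 0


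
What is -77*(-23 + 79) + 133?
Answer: -4179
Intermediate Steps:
-77*(-23 + 79) + 133 = -77*56 + 133 = -4312 + 133 = -4179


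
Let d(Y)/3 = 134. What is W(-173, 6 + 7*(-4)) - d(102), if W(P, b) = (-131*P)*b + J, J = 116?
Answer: -498872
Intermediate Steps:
d(Y) = 402 (d(Y) = 3*134 = 402)
W(P, b) = 116 - 131*P*b (W(P, b) = (-131*P)*b + 116 = -131*P*b + 116 = 116 - 131*P*b)
W(-173, 6 + 7*(-4)) - d(102) = (116 - 131*(-173)*(6 + 7*(-4))) - 1*402 = (116 - 131*(-173)*(6 - 28)) - 402 = (116 - 131*(-173)*(-22)) - 402 = (116 - 498586) - 402 = -498470 - 402 = -498872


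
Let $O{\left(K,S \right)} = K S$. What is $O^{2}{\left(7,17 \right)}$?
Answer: $14161$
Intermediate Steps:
$O^{2}{\left(7,17 \right)} = \left(7 \cdot 17\right)^{2} = 119^{2} = 14161$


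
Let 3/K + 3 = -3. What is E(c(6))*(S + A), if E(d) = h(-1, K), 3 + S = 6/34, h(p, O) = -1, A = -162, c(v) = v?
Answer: 2802/17 ≈ 164.82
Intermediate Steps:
K = -1/2 (K = 3/(-3 - 3) = 3/(-6) = 3*(-1/6) = -1/2 ≈ -0.50000)
S = -48/17 (S = -3 + 6/34 = -3 + (1/34)*6 = -3 + 3/17 = -48/17 ≈ -2.8235)
E(d) = -1
E(c(6))*(S + A) = -(-48/17 - 162) = -1*(-2802/17) = 2802/17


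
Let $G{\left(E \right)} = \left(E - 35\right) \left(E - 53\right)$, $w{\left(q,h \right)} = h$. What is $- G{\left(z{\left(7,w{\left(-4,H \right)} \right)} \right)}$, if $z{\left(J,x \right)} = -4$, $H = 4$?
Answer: $-2223$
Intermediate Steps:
$G{\left(E \right)} = \left(-53 + E\right) \left(-35 + E\right)$ ($G{\left(E \right)} = \left(-35 + E\right) \left(-53 + E\right) = \left(-53 + E\right) \left(-35 + E\right)$)
$- G{\left(z{\left(7,w{\left(-4,H \right)} \right)} \right)} = - (1855 + \left(-4\right)^{2} - -352) = - (1855 + 16 + 352) = \left(-1\right) 2223 = -2223$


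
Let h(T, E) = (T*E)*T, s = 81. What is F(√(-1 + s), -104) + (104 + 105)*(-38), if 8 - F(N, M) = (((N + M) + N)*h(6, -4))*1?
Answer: -22910 + 1152*√5 ≈ -20334.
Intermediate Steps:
h(T, E) = E*T² (h(T, E) = (E*T)*T = E*T²)
F(N, M) = 8 + 144*M + 288*N (F(N, M) = 8 - ((N + M) + N)*(-4*6²) = 8 - ((M + N) + N)*(-4*36) = 8 - (M + 2*N)*(-144) = 8 - (-288*N - 144*M) = 8 + (144*M + 288*N) = 8 + 144*M + 288*N)
F(√(-1 + s), -104) + (104 + 105)*(-38) = (8 + 144*(-104) + 288*√(-1 + 81)) + (104 + 105)*(-38) = (8 - 14976 + 288*√80) + 209*(-38) = (8 - 14976 + 288*(4*√5)) - 7942 = (8 - 14976 + 1152*√5) - 7942 = (-14968 + 1152*√5) - 7942 = -22910 + 1152*√5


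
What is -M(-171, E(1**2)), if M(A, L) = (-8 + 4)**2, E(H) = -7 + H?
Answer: -16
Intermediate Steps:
M(A, L) = 16 (M(A, L) = (-4)**2 = 16)
-M(-171, E(1**2)) = -1*16 = -16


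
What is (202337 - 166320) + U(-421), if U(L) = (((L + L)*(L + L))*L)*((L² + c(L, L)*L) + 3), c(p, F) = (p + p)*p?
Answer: 44490415078098249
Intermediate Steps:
c(p, F) = 2*p² (c(p, F) = (2*p)*p = 2*p²)
U(L) = 4*L³*(3 + L² + 2*L³) (U(L) = (((L + L)*(L + L))*L)*((L² + (2*L²)*L) + 3) = (((2*L)*(2*L))*L)*((L² + 2*L³) + 3) = ((4*L²)*L)*(3 + L² + 2*L³) = (4*L³)*(3 + L² + 2*L³) = 4*L³*(3 + L² + 2*L³))
(202337 - 166320) + U(-421) = (202337 - 166320) + 4*(-421)³*(3 + (-421)² + 2*(-421)³) = 36017 + 4*(-74618461)*(3 + 177241 + 2*(-74618461)) = 36017 + 4*(-74618461)*(3 + 177241 - 149236922) = 36017 + 4*(-74618461)*(-149059678) = 36017 + 44490415078062232 = 44490415078098249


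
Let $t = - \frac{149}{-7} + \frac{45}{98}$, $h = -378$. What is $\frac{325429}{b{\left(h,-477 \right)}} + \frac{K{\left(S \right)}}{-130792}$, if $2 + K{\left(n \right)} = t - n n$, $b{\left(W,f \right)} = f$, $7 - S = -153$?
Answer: $- \frac{4170028182659}{6114002832} \approx -682.05$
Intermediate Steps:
$S = 160$ ($S = 7 - -153 = 7 + 153 = 160$)
$t = \frac{2131}{98}$ ($t = \left(-149\right) \left(- \frac{1}{7}\right) + 45 \cdot \frac{1}{98} = \frac{149}{7} + \frac{45}{98} = \frac{2131}{98} \approx 21.745$)
$K{\left(n \right)} = \frac{1935}{98} - n^{2}$ ($K{\left(n \right)} = -2 - \left(- \frac{2131}{98} + n n\right) = -2 - \left(- \frac{2131}{98} + n^{2}\right) = \frac{1935}{98} - n^{2}$)
$\frac{325429}{b{\left(h,-477 \right)}} + \frac{K{\left(S \right)}}{-130792} = \frac{325429}{-477} + \frac{\frac{1935}{98} - 160^{2}}{-130792} = 325429 \left(- \frac{1}{477}\right) + \left(\frac{1935}{98} - 25600\right) \left(- \frac{1}{130792}\right) = - \frac{325429}{477} + \left(\frac{1935}{98} - 25600\right) \left(- \frac{1}{130792}\right) = - \frac{325429}{477} - - \frac{2506865}{12817616} = - \frac{325429}{477} + \frac{2506865}{12817616} = - \frac{4170028182659}{6114002832}$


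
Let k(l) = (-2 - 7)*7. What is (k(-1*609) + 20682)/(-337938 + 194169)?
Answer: -6873/47923 ≈ -0.14342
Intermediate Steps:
k(l) = -63 (k(l) = -9*7 = -63)
(k(-1*609) + 20682)/(-337938 + 194169) = (-63 + 20682)/(-337938 + 194169) = 20619/(-143769) = 20619*(-1/143769) = -6873/47923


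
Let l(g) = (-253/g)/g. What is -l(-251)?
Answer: 253/63001 ≈ 0.0040158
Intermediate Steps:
l(g) = -253/g**2
-l(-251) = -(-253)/(-251)**2 = -(-253)/63001 = -1*(-253/63001) = 253/63001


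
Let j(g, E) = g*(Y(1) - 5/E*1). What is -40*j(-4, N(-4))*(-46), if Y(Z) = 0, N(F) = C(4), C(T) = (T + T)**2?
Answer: 575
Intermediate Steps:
C(T) = 4*T**2 (C(T) = (2*T)**2 = 4*T**2)
N(F) = 64 (N(F) = 4*4**2 = 4*16 = 64)
j(g, E) = -5*g/E (j(g, E) = g*(0 - 5/E*1) = g*(0 - 5/E) = g*(-5/E) = -5*g/E)
-40*j(-4, N(-4))*(-46) = -(-200)*(-4)/64*(-46) = -40*5/16*(-46) = -25/2*(-46) = 575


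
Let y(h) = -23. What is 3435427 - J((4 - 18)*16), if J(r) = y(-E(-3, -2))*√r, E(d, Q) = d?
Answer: 3435427 + 92*I*√14 ≈ 3.4354e+6 + 344.23*I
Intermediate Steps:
J(r) = -23*√r
3435427 - J((4 - 18)*16) = 3435427 - (-23)*√((4 - 18)*16) = 3435427 - (-23)*√(-14*16) = 3435427 - (-23)*√(-224) = 3435427 - (-23)*4*I*√14 = 3435427 - (-92)*I*√14 = 3435427 + 92*I*√14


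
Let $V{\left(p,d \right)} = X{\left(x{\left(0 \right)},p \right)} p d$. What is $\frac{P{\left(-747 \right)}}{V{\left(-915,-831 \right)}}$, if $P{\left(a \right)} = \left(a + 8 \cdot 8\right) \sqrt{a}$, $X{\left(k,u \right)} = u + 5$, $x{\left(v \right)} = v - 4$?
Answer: $\frac{683 i \sqrt{83}}{230644050} \approx 2.6978 \cdot 10^{-5} i$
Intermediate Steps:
$x{\left(v \right)} = -4 + v$ ($x{\left(v \right)} = v - 4 = -4 + v$)
$X{\left(k,u \right)} = 5 + u$
$P{\left(a \right)} = \sqrt{a} \left(64 + a\right)$ ($P{\left(a \right)} = \left(a + 64\right) \sqrt{a} = \left(64 + a\right) \sqrt{a} = \sqrt{a} \left(64 + a\right)$)
$V{\left(p,d \right)} = d p \left(5 + p\right)$ ($V{\left(p,d \right)} = \left(5 + p\right) p d = p \left(5 + p\right) d = d p \left(5 + p\right)$)
$\frac{P{\left(-747 \right)}}{V{\left(-915,-831 \right)}} = \frac{\sqrt{-747} \left(64 - 747\right)}{\left(-831\right) \left(-915\right) \left(5 - 915\right)} = \frac{3 i \sqrt{83} \left(-683\right)}{\left(-831\right) \left(-915\right) \left(-910\right)} = \frac{\left(-2049\right) i \sqrt{83}}{-691932150} = - 2049 i \sqrt{83} \left(- \frac{1}{691932150}\right) = \frac{683 i \sqrt{83}}{230644050}$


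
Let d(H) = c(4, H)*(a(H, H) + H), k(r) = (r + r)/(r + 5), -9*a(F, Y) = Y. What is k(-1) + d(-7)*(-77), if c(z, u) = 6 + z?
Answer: 86231/18 ≈ 4790.6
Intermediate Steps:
a(F, Y) = -Y/9
k(r) = 2*r/(5 + r) (k(r) = (2*r)/(5 + r) = 2*r/(5 + r))
d(H) = 80*H/9 (d(H) = (6 + 4)*(-H/9 + H) = 10*(8*H/9) = 80*H/9)
k(-1) + d(-7)*(-77) = 2*(-1)/(5 - 1) + ((80/9)*(-7))*(-77) = 2*(-1)/4 - 560/9*(-77) = 2*(-1)*(¼) + 43120/9 = -½ + 43120/9 = 86231/18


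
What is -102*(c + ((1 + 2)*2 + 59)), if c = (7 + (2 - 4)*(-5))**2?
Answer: -36108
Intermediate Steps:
c = 289 (c = (7 - 2*(-5))**2 = (7 + 10)**2 = 17**2 = 289)
-102*(c + ((1 + 2)*2 + 59)) = -102*(289 + ((1 + 2)*2 + 59)) = -102*(289 + (3*2 + 59)) = -102*(289 + (6 + 59)) = -102*(289 + 65) = -102*354 = -36108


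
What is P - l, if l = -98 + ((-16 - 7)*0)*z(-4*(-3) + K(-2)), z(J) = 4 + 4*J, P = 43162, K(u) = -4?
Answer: 43260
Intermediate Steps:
l = -98 (l = -98 + ((-16 - 7)*0)*(4 + 4*(-4*(-3) - 4)) = -98 + (-23*0)*(4 + 4*(12 - 4)) = -98 + 0*(4 + 4*8) = -98 + 0*(4 + 32) = -98 + 0*36 = -98 + 0 = -98)
P - l = 43162 - 1*(-98) = 43162 + 98 = 43260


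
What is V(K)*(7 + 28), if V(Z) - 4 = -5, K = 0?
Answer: -35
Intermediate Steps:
V(Z) = -1 (V(Z) = 4 - 5 = -1)
V(K)*(7 + 28) = -(7 + 28) = -1*35 = -35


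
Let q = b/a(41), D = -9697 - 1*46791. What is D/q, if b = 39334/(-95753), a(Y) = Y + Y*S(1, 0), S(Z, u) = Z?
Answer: 221764714024/19667 ≈ 1.1276e+7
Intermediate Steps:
D = -56488 (D = -9697 - 46791 = -56488)
a(Y) = 2*Y (a(Y) = Y + Y*1 = Y + Y = 2*Y)
b = -39334/95753 (b = 39334*(-1/95753) = -39334/95753 ≈ -0.41079)
q = -19667/3925873 (q = -39334/(95753*(2*41)) = -39334/95753/82 = -39334/95753*1/82 = -19667/3925873 ≈ -0.0050096)
D/q = -56488/(-19667/3925873) = -56488*(-3925873/19667) = 221764714024/19667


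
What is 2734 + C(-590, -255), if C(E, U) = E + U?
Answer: 1889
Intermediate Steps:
2734 + C(-590, -255) = 2734 + (-590 - 255) = 2734 - 845 = 1889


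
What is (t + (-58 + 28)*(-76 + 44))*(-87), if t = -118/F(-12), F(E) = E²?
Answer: -2002769/24 ≈ -83449.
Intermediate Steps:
t = -59/72 (t = -118/((-12)²) = -118/144 = -118*1/144 = -59/72 ≈ -0.81944)
(t + (-58 + 28)*(-76 + 44))*(-87) = (-59/72 + (-58 + 28)*(-76 + 44))*(-87) = (-59/72 - 30*(-32))*(-87) = (-59/72 + 960)*(-87) = (69061/72)*(-87) = -2002769/24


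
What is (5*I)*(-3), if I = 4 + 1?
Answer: -75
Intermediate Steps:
I = 5
(5*I)*(-3) = (5*5)*(-3) = 25*(-3) = -75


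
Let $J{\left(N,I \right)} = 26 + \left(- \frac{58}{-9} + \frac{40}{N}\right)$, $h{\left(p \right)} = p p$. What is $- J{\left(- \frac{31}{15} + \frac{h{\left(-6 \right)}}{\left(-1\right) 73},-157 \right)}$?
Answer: $- \frac{424276}{25227} \approx -16.818$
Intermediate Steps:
$h{\left(p \right)} = p^{2}$
$J{\left(N,I \right)} = \frac{292}{9} + \frac{40}{N}$ ($J{\left(N,I \right)} = 26 + \left(\left(-58\right) \left(- \frac{1}{9}\right) + \frac{40}{N}\right) = 26 + \left(\frac{58}{9} + \frac{40}{N}\right) = \frac{292}{9} + \frac{40}{N}$)
$- J{\left(- \frac{31}{15} + \frac{h{\left(-6 \right)}}{\left(-1\right) 73},-157 \right)} = - (\frac{292}{9} + \frac{40}{- \frac{31}{15} + \frac{\left(-6\right)^{2}}{\left(-1\right) 73}}) = - (\frac{292}{9} + \frac{40}{\left(-31\right) \frac{1}{15} + \frac{36}{-73}}) = - (\frac{292}{9} + \frac{40}{- \frac{31}{15} + 36 \left(- \frac{1}{73}\right)}) = - (\frac{292}{9} + \frac{40}{- \frac{31}{15} - \frac{36}{73}}) = - (\frac{292}{9} + \frac{40}{- \frac{2803}{1095}}) = - (\frac{292}{9} + 40 \left(- \frac{1095}{2803}\right)) = - (\frac{292}{9} - \frac{43800}{2803}) = \left(-1\right) \frac{424276}{25227} = - \frac{424276}{25227}$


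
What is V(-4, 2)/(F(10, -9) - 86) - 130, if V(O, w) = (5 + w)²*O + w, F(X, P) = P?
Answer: -12156/95 ≈ -127.96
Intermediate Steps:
V(O, w) = w + O*(5 + w)² (V(O, w) = O*(5 + w)² + w = w + O*(5 + w)²)
V(-4, 2)/(F(10, -9) - 86) - 130 = (2 - 4*(5 + 2)²)/(-9 - 86) - 130 = (2 - 4*7²)/(-95) - 130 = -(2 - 4*49)/95 - 130 = -(2 - 196)/95 - 130 = -1/95*(-194) - 130 = 194/95 - 130 = -12156/95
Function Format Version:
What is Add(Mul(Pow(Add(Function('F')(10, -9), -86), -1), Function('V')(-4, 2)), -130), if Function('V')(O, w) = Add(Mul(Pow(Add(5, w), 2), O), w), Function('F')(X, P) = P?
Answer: Rational(-12156, 95) ≈ -127.96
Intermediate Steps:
Function('V')(O, w) = Add(w, Mul(O, Pow(Add(5, w), 2))) (Function('V')(O, w) = Add(Mul(O, Pow(Add(5, w), 2)), w) = Add(w, Mul(O, Pow(Add(5, w), 2))))
Add(Mul(Pow(Add(Function('F')(10, -9), -86), -1), Function('V')(-4, 2)), -130) = Add(Mul(Pow(Add(-9, -86), -1), Add(2, Mul(-4, Pow(Add(5, 2), 2)))), -130) = Add(Mul(Pow(-95, -1), Add(2, Mul(-4, Pow(7, 2)))), -130) = Add(Mul(Rational(-1, 95), Add(2, Mul(-4, 49))), -130) = Add(Mul(Rational(-1, 95), Add(2, -196)), -130) = Add(Mul(Rational(-1, 95), -194), -130) = Add(Rational(194, 95), -130) = Rational(-12156, 95)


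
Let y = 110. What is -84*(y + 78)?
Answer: -15792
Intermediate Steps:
-84*(y + 78) = -84*(110 + 78) = -84*188 = -15792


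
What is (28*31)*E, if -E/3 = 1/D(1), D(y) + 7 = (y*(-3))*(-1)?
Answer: 651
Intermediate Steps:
D(y) = -7 + 3*y (D(y) = -7 + (y*(-3))*(-1) = -7 - 3*y*(-1) = -7 + 3*y)
E = ¾ (E = -3/(-7 + 3*1) = -3/(-7 + 3) = -3/(-4) = -3*(-¼) = ¾ ≈ 0.75000)
(28*31)*E = (28*31)*(¾) = 868*(¾) = 651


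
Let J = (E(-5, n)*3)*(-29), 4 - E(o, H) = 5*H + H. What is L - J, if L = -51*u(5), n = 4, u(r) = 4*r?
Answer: -2760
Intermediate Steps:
E(o, H) = 4 - 6*H (E(o, H) = 4 - (5*H + H) = 4 - 6*H)
J = 1740 (J = ((4 - 6*4)*3)*(-29) = ((4 - 24)*3)*(-29) = -20*3*(-29) = -60*(-29) = 1740)
L = -1020 (L = -204*5 = -51*20 = -1020)
L - J = -1020 - 1*1740 = -1020 - 1740 = -2760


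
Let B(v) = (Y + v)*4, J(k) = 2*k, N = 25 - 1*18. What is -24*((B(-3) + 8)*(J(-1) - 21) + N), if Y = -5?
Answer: -13416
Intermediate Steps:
N = 7 (N = 25 - 18 = 7)
B(v) = -20 + 4*v (B(v) = (-5 + v)*4 = -20 + 4*v)
-24*((B(-3) + 8)*(J(-1) - 21) + N) = -24*(((-20 + 4*(-3)) + 8)*(2*(-1) - 21) + 7) = -24*(((-20 - 12) + 8)*(-2 - 21) + 7) = -24*((-32 + 8)*(-23) + 7) = -24*(-24*(-23) + 7) = -24*(552 + 7) = -24*559 = -13416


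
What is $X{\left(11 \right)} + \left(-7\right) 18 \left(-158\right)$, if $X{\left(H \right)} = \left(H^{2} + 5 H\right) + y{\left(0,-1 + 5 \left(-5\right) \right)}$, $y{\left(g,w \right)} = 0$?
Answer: $20084$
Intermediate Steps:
$X{\left(H \right)} = H^{2} + 5 H$ ($X{\left(H \right)} = \left(H^{2} + 5 H\right) + 0 = H^{2} + 5 H$)
$X{\left(11 \right)} + \left(-7\right) 18 \left(-158\right) = 11 \left(5 + 11\right) + \left(-7\right) 18 \left(-158\right) = 11 \cdot 16 - -19908 = 176 + 19908 = 20084$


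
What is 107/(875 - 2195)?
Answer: -107/1320 ≈ -0.081061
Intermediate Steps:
107/(875 - 2195) = 107/(-1320) = 107*(-1/1320) = -107/1320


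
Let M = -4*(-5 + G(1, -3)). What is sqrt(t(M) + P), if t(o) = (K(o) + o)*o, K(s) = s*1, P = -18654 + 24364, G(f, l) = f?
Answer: sqrt(6222) ≈ 78.880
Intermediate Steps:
P = 5710
K(s) = s
M = 16 (M = -4*(-5 + 1) = -4*(-4) = 16)
t(o) = 2*o**2 (t(o) = (o + o)*o = (2*o)*o = 2*o**2)
sqrt(t(M) + P) = sqrt(2*16**2 + 5710) = sqrt(2*256 + 5710) = sqrt(512 + 5710) = sqrt(6222)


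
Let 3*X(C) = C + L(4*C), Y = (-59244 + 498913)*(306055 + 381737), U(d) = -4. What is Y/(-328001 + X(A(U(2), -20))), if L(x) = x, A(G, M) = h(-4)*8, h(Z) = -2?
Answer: -907202462544/984083 ≈ -9.2188e+5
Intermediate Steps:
Y = 302400820848 (Y = 439669*687792 = 302400820848)
A(G, M) = -16 (A(G, M) = -2*8 = -16)
X(C) = 5*C/3 (X(C) = (C + 4*C)/3 = (5*C)/3 = 5*C/3)
Y/(-328001 + X(A(U(2), -20))) = 302400820848/(-328001 + (5/3)*(-16)) = 302400820848/(-328001 - 80/3) = 302400820848/(-984083/3) = 302400820848*(-3/984083) = -907202462544/984083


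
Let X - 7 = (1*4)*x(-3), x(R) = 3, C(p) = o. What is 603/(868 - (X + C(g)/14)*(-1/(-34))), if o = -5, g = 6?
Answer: 287028/412907 ≈ 0.69514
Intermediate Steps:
C(p) = -5
X = 19 (X = 7 + (1*4)*3 = 7 + 4*3 = 7 + 12 = 19)
603/(868 - (X + C(g)/14)*(-1/(-34))) = 603/(868 - (19 - 5/14)*(-1/(-34))) = 603/(868 - (19 - 5*1/14)*(-1*(-1/34))) = 603/(868 - (19 - 5/14)/34) = 603/(868 - 261/(14*34)) = 603/(868 - 1*261/476) = 603/(868 - 261/476) = 603/(412907/476) = 603*(476/412907) = 287028/412907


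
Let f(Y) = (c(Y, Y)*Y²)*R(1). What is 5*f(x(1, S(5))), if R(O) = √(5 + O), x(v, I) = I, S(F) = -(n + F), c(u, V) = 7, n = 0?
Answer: 875*√6 ≈ 2143.3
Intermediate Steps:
S(F) = -F (S(F) = -(0 + F) = -F)
f(Y) = 7*√6*Y² (f(Y) = (7*Y²)*√(5 + 1) = (7*Y²)*√6 = 7*√6*Y²)
5*f(x(1, S(5))) = 5*(7*√6*(-1*5)²) = 5*(7*√6*(-5)²) = 5*(7*√6*25) = 5*(175*√6) = 875*√6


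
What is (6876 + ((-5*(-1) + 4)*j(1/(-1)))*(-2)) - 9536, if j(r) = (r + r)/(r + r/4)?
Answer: -13444/5 ≈ -2688.8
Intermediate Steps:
j(r) = 8/5 (j(r) = (2*r)/(r + r*(1/4)) = (2*r)/(r + r/4) = (2*r)/((5*r/4)) = (2*r)*(4/(5*r)) = 8/5)
(6876 + ((-5*(-1) + 4)*j(1/(-1)))*(-2)) - 9536 = (6876 + ((-5*(-1) + 4)*(8/5))*(-2)) - 9536 = (6876 + ((5 + 4)*(8/5))*(-2)) - 9536 = (6876 + (9*(8/5))*(-2)) - 9536 = (6876 + (72/5)*(-2)) - 9536 = (6876 - 144/5) - 9536 = 34236/5 - 9536 = -13444/5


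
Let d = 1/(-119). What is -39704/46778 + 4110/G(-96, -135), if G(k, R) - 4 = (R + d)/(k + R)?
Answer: 1319991259783/1473764279 ≈ 895.66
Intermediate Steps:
d = -1/119 ≈ -0.0084034
G(k, R) = 4 + (-1/119 + R)/(R + k) (G(k, R) = 4 + (R - 1/119)/(k + R) = 4 + (-1/119 + R)/(R + k))
-39704/46778 + 4110/G(-96, -135) = -39704/46778 + 4110/(((-1/119 + 4*(-96) + 5*(-135))/(-135 - 96))) = -39704*1/46778 + 4110/(((-1/119 - 384 - 675)/(-231))) = -19852/23389 + 4110/((-1/231*(-126022/119))) = -19852/23389 + 4110/(126022/27489) = -19852/23389 + 4110*(27489/126022) = -19852/23389 + 56489895/63011 = 1319991259783/1473764279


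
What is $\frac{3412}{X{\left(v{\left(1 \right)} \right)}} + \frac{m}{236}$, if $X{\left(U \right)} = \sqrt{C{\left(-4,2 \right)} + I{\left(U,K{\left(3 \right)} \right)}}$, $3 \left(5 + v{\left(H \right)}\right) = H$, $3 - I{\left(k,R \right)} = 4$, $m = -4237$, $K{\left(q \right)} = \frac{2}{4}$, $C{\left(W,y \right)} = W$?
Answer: $- \frac{4237}{236} - \frac{3412 i \sqrt{5}}{5} \approx -17.953 - 1525.9 i$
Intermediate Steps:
$K{\left(q \right)} = \frac{1}{2}$ ($K{\left(q \right)} = 2 \cdot \frac{1}{4} = \frac{1}{2}$)
$I{\left(k,R \right)} = -1$ ($I{\left(k,R \right)} = 3 - 4 = -1$)
$v{\left(H \right)} = -5 + \frac{H}{3}$
$X{\left(U \right)} = i \sqrt{5}$ ($X{\left(U \right)} = \sqrt{-4 - 1} = \sqrt{-5} = i \sqrt{5}$)
$\frac{3412}{X{\left(v{\left(1 \right)} \right)}} + \frac{m}{236} = \frac{3412}{i \sqrt{5}} - \frac{4237}{236} = 3412 \left(- \frac{i \sqrt{5}}{5}\right) - \frac{4237}{236} = - \frac{3412 i \sqrt{5}}{5} - \frac{4237}{236} = - \frac{4237}{236} - \frac{3412 i \sqrt{5}}{5}$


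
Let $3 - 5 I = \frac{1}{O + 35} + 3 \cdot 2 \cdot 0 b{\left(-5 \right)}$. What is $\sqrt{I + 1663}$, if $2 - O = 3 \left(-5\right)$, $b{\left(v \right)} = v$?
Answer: $\frac{\sqrt{1124591}}{26} \approx 40.787$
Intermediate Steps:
$O = 17$ ($O = 2 - 3 \left(-5\right) = 2 - -15 = 2 + 15 = 17$)
$I = \frac{31}{52}$ ($I = \frac{3}{5} - \frac{\frac{1}{17 + 35} + 3 \cdot 2 \cdot 0 \left(-5\right)}{5} = \frac{3}{5} - \frac{\frac{1}{52} + 6 \cdot 0 \left(-5\right)}{5} = \frac{3}{5} - \frac{\frac{1}{52} + 0 \left(-5\right)}{5} = \frac{3}{5} - \frac{\frac{1}{52} + 0}{5} = \frac{3}{5} - \frac{1}{260} = \frac{31}{52} \approx 0.59615$)
$\sqrt{I + 1663} = \sqrt{\frac{31}{52} + 1663} = \sqrt{\frac{86507}{52}} = \frac{\sqrt{1124591}}{26}$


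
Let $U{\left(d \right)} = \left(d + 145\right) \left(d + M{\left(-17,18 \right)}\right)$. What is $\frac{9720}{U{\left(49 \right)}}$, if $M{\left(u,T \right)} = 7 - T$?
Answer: $\frac{2430}{1843} \approx 1.3185$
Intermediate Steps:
$U{\left(d \right)} = \left(-11 + d\right) \left(145 + d\right)$ ($U{\left(d \right)} = \left(d + 145\right) \left(d + \left(7 - 18\right)\right) = \left(145 + d\right) \left(d + \left(7 - 18\right)\right) = \left(145 + d\right) \left(d - 11\right) = \left(145 + d\right) \left(-11 + d\right) = \left(-11 + d\right) \left(145 + d\right)$)
$\frac{9720}{U{\left(49 \right)}} = \frac{9720}{-1595 + 49^{2} + 134 \cdot 49} = \frac{9720}{-1595 + 2401 + 6566} = \frac{9720}{7372} = 9720 \cdot \frac{1}{7372} = \frac{2430}{1843}$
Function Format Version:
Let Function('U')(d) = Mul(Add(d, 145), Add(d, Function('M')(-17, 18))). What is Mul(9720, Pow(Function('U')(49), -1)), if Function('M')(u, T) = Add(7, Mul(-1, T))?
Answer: Rational(2430, 1843) ≈ 1.3185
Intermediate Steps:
Function('U')(d) = Mul(Add(-11, d), Add(145, d)) (Function('U')(d) = Mul(Add(d, 145), Add(d, Add(7, Mul(-1, 18)))) = Mul(Add(145, d), Add(d, Add(7, -18))) = Mul(Add(145, d), Add(d, -11)) = Mul(Add(145, d), Add(-11, d)) = Mul(Add(-11, d), Add(145, d)))
Mul(9720, Pow(Function('U')(49), -1)) = Mul(9720, Pow(Add(-1595, Pow(49, 2), Mul(134, 49)), -1)) = Mul(9720, Pow(Add(-1595, 2401, 6566), -1)) = Mul(9720, Pow(7372, -1)) = Mul(9720, Rational(1, 7372)) = Rational(2430, 1843)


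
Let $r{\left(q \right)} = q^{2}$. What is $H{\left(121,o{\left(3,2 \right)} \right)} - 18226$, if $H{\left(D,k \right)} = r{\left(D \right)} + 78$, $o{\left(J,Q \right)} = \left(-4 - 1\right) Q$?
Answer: $-3507$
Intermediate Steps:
$o{\left(J,Q \right)} = - 5 Q$
$H{\left(D,k \right)} = 78 + D^{2}$ ($H{\left(D,k \right)} = D^{2} + 78 = 78 + D^{2}$)
$H{\left(121,o{\left(3,2 \right)} \right)} - 18226 = \left(78 + 121^{2}\right) - 18226 = \left(78 + 14641\right) - 18226 = 14719 - 18226 = -3507$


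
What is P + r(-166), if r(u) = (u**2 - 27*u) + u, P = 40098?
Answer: 71970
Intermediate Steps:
r(u) = u**2 - 26*u
P + r(-166) = 40098 - 166*(-26 - 166) = 40098 - 166*(-192) = 40098 + 31872 = 71970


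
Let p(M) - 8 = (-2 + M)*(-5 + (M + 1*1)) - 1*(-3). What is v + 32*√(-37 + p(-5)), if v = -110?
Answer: -110 + 32*√37 ≈ 84.648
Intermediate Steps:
p(M) = 11 + (-4 + M)*(-2 + M) (p(M) = 8 + ((-2 + M)*(-5 + (M + 1*1)) - 1*(-3)) = 8 + ((-2 + M)*(-5 + (M + 1)) + 3) = 8 + ((-2 + M)*(-5 + (1 + M)) + 3) = 8 + ((-2 + M)*(-4 + M) + 3) = 8 + ((-4 + M)*(-2 + M) + 3) = 8 + (3 + (-4 + M)*(-2 + M)) = 11 + (-4 + M)*(-2 + M))
v + 32*√(-37 + p(-5)) = -110 + 32*√(-37 + (19 + (-5)² - 6*(-5))) = -110 + 32*√(-37 + (19 + 25 + 30)) = -110 + 32*√(-37 + 74) = -110 + 32*√37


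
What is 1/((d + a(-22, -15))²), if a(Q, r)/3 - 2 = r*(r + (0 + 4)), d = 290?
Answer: 1/625681 ≈ 1.5983e-6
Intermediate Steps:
a(Q, r) = 6 + 3*r*(4 + r) (a(Q, r) = 6 + 3*(r*(r + (0 + 4))) = 6 + 3*(r*(r + 4)) = 6 + 3*(r*(4 + r)) = 6 + 3*r*(4 + r))
1/((d + a(-22, -15))²) = 1/((290 + (6 + 3*(-15)² + 12*(-15)))²) = 1/((290 + (6 + 3*225 - 180))²) = 1/((290 + (6 + 675 - 180))²) = 1/((290 + 501)²) = 1/(791²) = 1/625681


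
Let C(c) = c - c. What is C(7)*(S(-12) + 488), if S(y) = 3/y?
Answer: 0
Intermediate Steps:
C(c) = 0
C(7)*(S(-12) + 488) = 0*(3/(-12) + 488) = 0*(3*(-1/12) + 488) = 0*(-¼ + 488) = 0*(1951/4) = 0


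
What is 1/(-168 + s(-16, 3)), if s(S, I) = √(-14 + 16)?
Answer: -84/14111 - √2/28222 ≈ -0.0060029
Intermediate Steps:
s(S, I) = √2
1/(-168 + s(-16, 3)) = 1/(-168 + √2)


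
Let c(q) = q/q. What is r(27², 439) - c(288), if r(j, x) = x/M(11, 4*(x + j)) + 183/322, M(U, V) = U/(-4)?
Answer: -566961/3542 ≈ -160.07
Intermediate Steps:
M(U, V) = -U/4 (M(U, V) = U*(-¼) = -U/4)
c(q) = 1
r(j, x) = 183/322 - 4*x/11 (r(j, x) = x/((-¼*11)) + 183/322 = x/(-11/4) + 183*(1/322) = x*(-4/11) + 183/322 = -4*x/11 + 183/322 = 183/322 - 4*x/11)
r(27², 439) - c(288) = (183/322 - 4/11*439) - 1*1 = (183/322 - 1756/11) - 1 = -563419/3542 - 1 = -566961/3542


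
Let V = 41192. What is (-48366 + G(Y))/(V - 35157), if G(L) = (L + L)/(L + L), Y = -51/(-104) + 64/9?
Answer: -569/71 ≈ -8.0141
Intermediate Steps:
Y = 7115/936 (Y = -51*(-1/104) + 64*(⅑) = 51/104 + 64/9 = 7115/936 ≈ 7.6015)
G(L) = 1 (G(L) = (2*L)/((2*L)) = (2*L)*(1/(2*L)) = 1)
(-48366 + G(Y))/(V - 35157) = (-48366 + 1)/(41192 - 35157) = -48365/6035 = -48365*1/6035 = -569/71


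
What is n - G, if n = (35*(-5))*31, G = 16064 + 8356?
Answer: -29845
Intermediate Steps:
G = 24420
n = -5425 (n = -175*31 = -5425)
n - G = -5425 - 1*24420 = -5425 - 24420 = -29845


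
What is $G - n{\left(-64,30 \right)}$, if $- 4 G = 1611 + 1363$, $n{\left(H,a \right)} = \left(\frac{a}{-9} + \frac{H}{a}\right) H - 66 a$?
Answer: $\frac{26599}{30} \approx 886.63$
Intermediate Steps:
$n{\left(H,a \right)} = - 66 a + H \left(- \frac{a}{9} + \frac{H}{a}\right)$ ($n{\left(H,a \right)} = \left(a \left(- \frac{1}{9}\right) + \frac{H}{a}\right) H - 66 a = \left(- \frac{a}{9} + \frac{H}{a}\right) H - 66 a = H \left(- \frac{a}{9} + \frac{H}{a}\right) - 66 a = - 66 a + H \left(- \frac{a}{9} + \frac{H}{a}\right)$)
$G = - \frac{1487}{2}$ ($G = - \frac{1611 + 1363}{4} = \left(- \frac{1}{4}\right) 2974 = - \frac{1487}{2} \approx -743.5$)
$G - n{\left(-64,30 \right)} = - \frac{1487}{2} - \frac{\left(-64\right)^{2} - \frac{30^{2} \left(594 - 64\right)}{9}}{30} = - \frac{1487}{2} - \frac{4096 - 100 \cdot 530}{30} = - \frac{1487}{2} - \frac{4096 - 53000}{30} = - \frac{1487}{2} - \frac{1}{30} \left(-48904\right) = - \frac{1487}{2} - - \frac{24452}{15} = - \frac{1487}{2} + \frac{24452}{15} = \frac{26599}{30}$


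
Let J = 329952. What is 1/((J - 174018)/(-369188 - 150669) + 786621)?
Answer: 519857/408930277263 ≈ 1.2713e-6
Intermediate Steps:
1/((J - 174018)/(-369188 - 150669) + 786621) = 1/((329952 - 174018)/(-369188 - 150669) + 786621) = 1/(155934/(-519857) + 786621) = 1/(155934*(-1/519857) + 786621) = 1/(-155934/519857 + 786621) = 1/(408930277263/519857) = 519857/408930277263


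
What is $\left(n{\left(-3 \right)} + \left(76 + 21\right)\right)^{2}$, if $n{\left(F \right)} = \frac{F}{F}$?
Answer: $9604$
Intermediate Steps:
$n{\left(F \right)} = 1$
$\left(n{\left(-3 \right)} + \left(76 + 21\right)\right)^{2} = \left(1 + \left(76 + 21\right)\right)^{2} = \left(1 + 97\right)^{2} = 98^{2} = 9604$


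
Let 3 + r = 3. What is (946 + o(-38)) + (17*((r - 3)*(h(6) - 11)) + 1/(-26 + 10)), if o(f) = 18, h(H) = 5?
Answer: 20319/16 ≈ 1269.9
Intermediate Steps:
r = 0 (r = -3 + 3 = 0)
(946 + o(-38)) + (17*((r - 3)*(h(6) - 11)) + 1/(-26 + 10)) = (946 + 18) + (17*((0 - 3)*(5 - 11)) + 1/(-26 + 10)) = 964 + (17*(-3*(-6)) + 1/(-16)) = 964 + (17*18 - 1/16) = 964 + (306 - 1/16) = 964 + 4895/16 = 20319/16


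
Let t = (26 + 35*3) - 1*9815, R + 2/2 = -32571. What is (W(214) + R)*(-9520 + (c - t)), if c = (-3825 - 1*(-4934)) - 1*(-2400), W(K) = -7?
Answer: -119662667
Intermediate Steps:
R = -32572 (R = -1 - 32571 = -32572)
c = 3509 (c = (-3825 + 4934) + 2400 = 1109 + 2400 = 3509)
t = -9684 (t = (26 + 105) - 9815 = 131 - 9815 = -9684)
(W(214) + R)*(-9520 + (c - t)) = (-7 - 32572)*(-9520 + (3509 - 1*(-9684))) = -32579*(-9520 + (3509 + 9684)) = -32579*(-9520 + 13193) = -32579*3673 = -119662667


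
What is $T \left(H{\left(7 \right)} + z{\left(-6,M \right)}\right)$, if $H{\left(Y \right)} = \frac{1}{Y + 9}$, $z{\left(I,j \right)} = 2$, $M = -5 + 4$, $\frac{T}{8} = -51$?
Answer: $- \frac{1683}{2} \approx -841.5$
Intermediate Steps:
$T = -408$ ($T = 8 \left(-51\right) = -408$)
$M = -1$
$H{\left(Y \right)} = \frac{1}{9 + Y}$
$T \left(H{\left(7 \right)} + z{\left(-6,M \right)}\right) = - 408 \left(\frac{1}{9 + 7} + 2\right) = - 408 \left(\frac{1}{16} + 2\right) = \left(-408\right) \frac{33}{16} = - \frac{1683}{2}$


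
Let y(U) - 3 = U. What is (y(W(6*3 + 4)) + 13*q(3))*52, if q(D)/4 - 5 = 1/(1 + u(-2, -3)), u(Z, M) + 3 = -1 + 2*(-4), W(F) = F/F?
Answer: 148304/11 ≈ 13482.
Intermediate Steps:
W(F) = 1
u(Z, M) = -12 (u(Z, M) = -3 + (-1 + 2*(-4)) = -3 + (-1 - 8) = -3 - 9 = -12)
y(U) = 3 + U
q(D) = 216/11 (q(D) = 20 + 4/(1 - 12) = 20 + 4/(-11) = 20 + 4*(-1/11) = 20 - 4/11 = 216/11)
(y(W(6*3 + 4)) + 13*q(3))*52 = ((3 + 1) + 13*(216/11))*52 = (4 + 2808/11)*52 = (2852/11)*52 = 148304/11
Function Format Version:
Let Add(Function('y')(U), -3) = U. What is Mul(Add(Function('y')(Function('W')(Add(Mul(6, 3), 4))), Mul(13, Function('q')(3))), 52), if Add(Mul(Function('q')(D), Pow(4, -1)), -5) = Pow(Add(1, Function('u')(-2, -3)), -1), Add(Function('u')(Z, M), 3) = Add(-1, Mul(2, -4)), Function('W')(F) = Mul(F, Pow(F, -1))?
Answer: Rational(148304, 11) ≈ 13482.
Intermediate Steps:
Function('W')(F) = 1
Function('u')(Z, M) = -12 (Function('u')(Z, M) = Add(-3, Add(-1, Mul(2, -4))) = Add(-3, Add(-1, -8)) = Add(-3, -9) = -12)
Function('y')(U) = Add(3, U)
Function('q')(D) = Rational(216, 11) (Function('q')(D) = Add(20, Mul(4, Pow(Add(1, -12), -1))) = Add(20, Mul(4, Pow(-11, -1))) = Add(20, Mul(4, Rational(-1, 11))) = Add(20, Rational(-4, 11)) = Rational(216, 11))
Mul(Add(Function('y')(Function('W')(Add(Mul(6, 3), 4))), Mul(13, Function('q')(3))), 52) = Mul(Add(Add(3, 1), Mul(13, Rational(216, 11))), 52) = Mul(Add(4, Rational(2808, 11)), 52) = Mul(Rational(2852, 11), 52) = Rational(148304, 11)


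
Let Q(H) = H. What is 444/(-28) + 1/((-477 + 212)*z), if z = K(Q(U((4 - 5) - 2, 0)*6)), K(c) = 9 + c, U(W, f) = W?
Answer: -264728/16695 ≈ -15.857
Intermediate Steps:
z = -9 (z = 9 + ((4 - 5) - 2)*6 = 9 + (-1 - 2)*6 = 9 - 3*6 = 9 - 18 = -9)
444/(-28) + 1/((-477 + 212)*z) = 444/(-28) + 1/((-477 + 212)*(-9)) = 444*(-1/28) - ⅑/(-265) = -111/7 - 1/265*(-⅑) = -111/7 + 1/2385 = -264728/16695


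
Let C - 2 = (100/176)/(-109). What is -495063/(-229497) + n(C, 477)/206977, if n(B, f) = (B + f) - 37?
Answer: 163972188191225/75937626776308 ≈ 2.1593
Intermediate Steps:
C = 9567/4796 (C = 2 + (100/176)/(-109) = 2 + (100*(1/176))*(-1/109) = 2 + (25/44)*(-1/109) = 2 - 25/4796 = 9567/4796 ≈ 1.9948)
n(B, f) = -37 + B + f
-495063/(-229497) + n(C, 477)/206977 = -495063/(-229497) + (-37 + 9567/4796 + 477)/206977 = -495063*(-1/229497) + (2119807/4796)*(1/206977) = 165021/76499 + 2119807/992661692 = 163972188191225/75937626776308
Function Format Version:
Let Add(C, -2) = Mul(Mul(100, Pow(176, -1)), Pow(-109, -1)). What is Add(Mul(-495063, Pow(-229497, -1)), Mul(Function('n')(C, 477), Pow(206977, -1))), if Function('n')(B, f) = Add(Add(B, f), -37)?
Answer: Rational(163972188191225, 75937626776308) ≈ 2.1593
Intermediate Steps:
C = Rational(9567, 4796) (C = Add(2, Mul(Mul(100, Pow(176, -1)), Pow(-109, -1))) = Add(2, Mul(Mul(100, Rational(1, 176)), Rational(-1, 109))) = Add(2, Mul(Rational(25, 44), Rational(-1, 109))) = Add(2, Rational(-25, 4796)) = Rational(9567, 4796) ≈ 1.9948)
Function('n')(B, f) = Add(-37, B, f)
Add(Mul(-495063, Pow(-229497, -1)), Mul(Function('n')(C, 477), Pow(206977, -1))) = Add(Mul(-495063, Pow(-229497, -1)), Mul(Add(-37, Rational(9567, 4796), 477), Pow(206977, -1))) = Add(Mul(-495063, Rational(-1, 229497)), Mul(Rational(2119807, 4796), Rational(1, 206977))) = Add(Rational(165021, 76499), Rational(2119807, 992661692)) = Rational(163972188191225, 75937626776308)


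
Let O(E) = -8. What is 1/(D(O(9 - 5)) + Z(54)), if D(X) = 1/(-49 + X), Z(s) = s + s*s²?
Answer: 57/8978525 ≈ 6.3485e-6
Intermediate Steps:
Z(s) = s + s³
1/(D(O(9 - 5)) + Z(54)) = 1/(1/(-49 - 8) + (54 + 54³)) = 1/(1/(-57) + (54 + 157464)) = 1/(-1/57 + 157518) = 1/(8978525/57) = 57/8978525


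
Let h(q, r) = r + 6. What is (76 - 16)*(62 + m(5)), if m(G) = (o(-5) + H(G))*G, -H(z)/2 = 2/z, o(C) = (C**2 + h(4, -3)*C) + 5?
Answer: 7980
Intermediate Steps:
h(q, r) = 6 + r
o(C) = 5 + C**2 + 3*C (o(C) = (C**2 + (6 - 3)*C) + 5 = (C**2 + 3*C) + 5 = 5 + C**2 + 3*C)
H(z) = -4/z
m(G) = G*(15 - 4/G) (m(G) = ((5 + (-5)**2 + 3*(-5)) - 4/G)*G = ((5 + 25 - 15) - 4/G)*G = (15 - 4/G)*G = G*(15 - 4/G))
(76 - 16)*(62 + m(5)) = (76 - 16)*(62 + (-4 + 15*5)) = 60*(62 + (-4 + 75)) = 60*(62 + 71) = 60*133 = 7980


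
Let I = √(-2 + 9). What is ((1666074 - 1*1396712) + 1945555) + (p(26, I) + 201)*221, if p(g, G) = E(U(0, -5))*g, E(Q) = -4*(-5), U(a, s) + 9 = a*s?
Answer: 2374258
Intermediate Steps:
U(a, s) = -9 + a*s
E(Q) = 20
I = √7 ≈ 2.6458
p(g, G) = 20*g
((1666074 - 1*1396712) + 1945555) + (p(26, I) + 201)*221 = ((1666074 - 1*1396712) + 1945555) + (20*26 + 201)*221 = ((1666074 - 1396712) + 1945555) + (520 + 201)*221 = (269362 + 1945555) + 721*221 = 2214917 + 159341 = 2374258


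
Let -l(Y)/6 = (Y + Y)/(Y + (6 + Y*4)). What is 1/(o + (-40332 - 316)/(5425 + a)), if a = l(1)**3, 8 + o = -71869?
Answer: -7218947/518930356007 ≈ -1.3911e-5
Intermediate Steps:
o = -71877 (o = -8 - 71869 = -71877)
l(Y) = -12*Y/(6 + 5*Y) (l(Y) = -6*(Y + Y)/(Y + (6 + Y*4)) = -6*2*Y/(Y + (6 + 4*Y)) = -6*2*Y/(6 + 5*Y) = -12*Y/(6 + 5*Y))
a = -1728/1331 (a = (-12*1/(6 + 5*1))**3 = (-12*1/(6 + 5))**3 = (-12*1/11)**3 = (-12*1*1/11)**3 = (-12/11)**3 = -1728/1331 ≈ -1.2983)
1/(o + (-40332 - 316)/(5425 + a)) = 1/(-71877 + (-40332 - 316)/(5425 - 1728/1331)) = 1/(-71877 - 40648/7218947/1331) = 1/(-71877 - 40648*1331/7218947) = 1/(-71877 - 54102488/7218947) = 1/(-518930356007/7218947) = -7218947/518930356007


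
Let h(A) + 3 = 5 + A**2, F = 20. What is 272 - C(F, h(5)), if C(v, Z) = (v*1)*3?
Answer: 212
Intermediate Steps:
h(A) = 2 + A**2 (h(A) = -3 + (5 + A**2) = 2 + A**2)
C(v, Z) = 3*v (C(v, Z) = v*3 = 3*v)
272 - C(F, h(5)) = 272 - 3*20 = 272 - 1*60 = 272 - 60 = 212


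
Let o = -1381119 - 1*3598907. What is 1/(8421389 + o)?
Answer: 1/3441363 ≈ 2.9058e-7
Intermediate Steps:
o = -4980026 (o = -1381119 - 3598907 = -4980026)
1/(8421389 + o) = 1/(8421389 - 4980026) = 1/3441363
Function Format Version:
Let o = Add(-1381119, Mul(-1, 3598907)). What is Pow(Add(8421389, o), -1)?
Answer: Rational(1, 3441363) ≈ 2.9058e-7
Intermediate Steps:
o = -4980026 (o = Add(-1381119, -3598907) = -4980026)
Pow(Add(8421389, o), -1) = Pow(Add(8421389, -4980026), -1) = Pow(3441363, -1) = Rational(1, 3441363)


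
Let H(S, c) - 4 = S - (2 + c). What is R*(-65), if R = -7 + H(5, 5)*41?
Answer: -4875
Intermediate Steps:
H(S, c) = 2 + S - c (H(S, c) = 4 + (S - (2 + c)) = 4 + (S + (-2 - c)) = 4 + (-2 + S - c) = 2 + S - c)
R = 75 (R = -7 + (2 + 5 - 1*5)*41 = -7 + (2 + 5 - 5)*41 = -7 + 2*41 = -7 + 82 = 75)
R*(-65) = 75*(-65) = -4875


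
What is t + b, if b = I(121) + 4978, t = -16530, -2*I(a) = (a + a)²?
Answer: -40834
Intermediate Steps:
I(a) = -2*a² (I(a) = -(a + a)²/2 = -4*a²/2 = -2*a²)
b = -24304 (b = -2*121² + 4978 = -2*14641 + 4978 = -29282 + 4978 = -24304)
t + b = -16530 - 24304 = -40834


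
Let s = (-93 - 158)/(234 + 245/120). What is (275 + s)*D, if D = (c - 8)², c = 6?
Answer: 6207404/5665 ≈ 1095.7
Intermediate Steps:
s = -6024/5665 (s = -251/(234 + 245*(1/120)) = -251/(234 + 49/24) = -251/5665/24 = -251*24/5665 = -6024/5665 ≈ -1.0634)
D = 4 (D = (6 - 8)² = (-2)² = 4)
(275 + s)*D = (275 - 6024/5665)*4 = (1551851/5665)*4 = 6207404/5665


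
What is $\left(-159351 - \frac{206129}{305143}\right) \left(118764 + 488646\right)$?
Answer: $- \frac{29535340601266020}{305143} \approx -9.6792 \cdot 10^{10}$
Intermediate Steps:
$\left(-159351 - \frac{206129}{305143}\right) \left(118764 + 488646\right) = \left(-159351 - \frac{206129}{305143}\right) 607410 = \left(- \frac{48625048322}{305143}\right) 607410 = - \frac{29535340601266020}{305143}$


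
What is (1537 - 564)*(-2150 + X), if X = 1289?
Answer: -837753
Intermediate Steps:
(1537 - 564)*(-2150 + X) = (1537 - 564)*(-2150 + 1289) = 973*(-861) = -837753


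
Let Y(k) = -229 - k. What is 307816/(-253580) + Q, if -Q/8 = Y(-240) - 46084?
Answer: 23366305726/63395 ≈ 3.6858e+5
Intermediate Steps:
Q = 368584 (Q = -8*((-229 - 1*(-240)) - 46084) = -8*((-229 + 240) - 46084) = -8*(11 - 46084) = -8*(-46073) = 368584)
307816/(-253580) + Q = 307816/(-253580) + 368584 = 307816*(-1/253580) + 368584 = -76954/63395 + 368584 = 23366305726/63395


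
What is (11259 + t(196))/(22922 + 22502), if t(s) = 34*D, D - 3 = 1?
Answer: 11395/45424 ≈ 0.25086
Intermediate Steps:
D = 4 (D = 3 + 1 = 4)
t(s) = 136 (t(s) = 34*4 = 136)
(11259 + t(196))/(22922 + 22502) = (11259 + 136)/(22922 + 22502) = 11395/45424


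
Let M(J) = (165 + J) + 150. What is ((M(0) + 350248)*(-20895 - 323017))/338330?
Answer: -60281411228/169165 ≈ -3.5635e+5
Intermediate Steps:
M(J) = 315 + J
((M(0) + 350248)*(-20895 - 323017))/338330 = (((315 + 0) + 350248)*(-20895 - 323017))/338330 = ((315 + 350248)*(-343912))*(1/338330) = (350563*(-343912))*(1/338330) = -120562822456*1/338330 = -60281411228/169165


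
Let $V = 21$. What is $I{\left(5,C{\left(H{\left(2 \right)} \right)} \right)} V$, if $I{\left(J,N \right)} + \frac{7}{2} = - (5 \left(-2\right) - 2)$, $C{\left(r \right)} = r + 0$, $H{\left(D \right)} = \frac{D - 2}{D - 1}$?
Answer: $\frac{357}{2} \approx 178.5$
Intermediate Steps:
$H{\left(D \right)} = \frac{-2 + D}{-1 + D}$
$C{\left(r \right)} = r$
$I{\left(J,N \right)} = \frac{17}{2}$ ($I{\left(J,N \right)} = - \frac{7}{2} - \left(5 \left(-2\right) - 2\right) = - \frac{7}{2} - \left(-10 - 2\right) = - \frac{7}{2} - -12 = - \frac{7}{2} + 12 = \frac{17}{2}$)
$I{\left(5,C{\left(H{\left(2 \right)} \right)} \right)} V = \frac{17}{2} \cdot 21 = \frac{357}{2}$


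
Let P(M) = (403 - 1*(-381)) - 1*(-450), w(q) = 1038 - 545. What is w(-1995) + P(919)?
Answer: 1727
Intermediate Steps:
w(q) = 493
P(M) = 1234 (P(M) = (403 + 381) + 450 = 784 + 450 = 1234)
w(-1995) + P(919) = 493 + 1234 = 1727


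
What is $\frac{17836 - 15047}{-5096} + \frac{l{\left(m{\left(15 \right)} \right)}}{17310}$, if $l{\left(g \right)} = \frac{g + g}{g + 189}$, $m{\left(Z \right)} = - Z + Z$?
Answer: $- \frac{2789}{5096} \approx -0.54729$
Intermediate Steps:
$m{\left(Z \right)} = 0$
$l{\left(g \right)} = \frac{2 g}{189 + g}$
$\frac{17836 - 15047}{-5096} + \frac{l{\left(m{\left(15 \right)} \right)}}{17310} = \frac{17836 - 15047}{-5096} + \frac{2 \cdot 0 \frac{1}{189 + 0}}{17310} = \left(17836 - 15047\right) \left(- \frac{1}{5096}\right) + 2 \cdot 0 \cdot \frac{1}{189} \cdot \frac{1}{17310} = 2789 \left(- \frac{1}{5096}\right) + 2 \cdot 0 \cdot \frac{1}{189} \cdot \frac{1}{17310} = - \frac{2789}{5096} + 0 \cdot \frac{1}{17310} = - \frac{2789}{5096} + 0 = - \frac{2789}{5096}$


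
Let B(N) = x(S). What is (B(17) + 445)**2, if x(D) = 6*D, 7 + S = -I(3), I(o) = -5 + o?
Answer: 172225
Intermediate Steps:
S = -5 (S = -7 - (-5 + 3) = -7 - 1*(-2) = -7 + 2 = -5)
B(N) = -30 (B(N) = 6*(-5) = -30)
(B(17) + 445)**2 = (-30 + 445)**2 = 415**2 = 172225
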